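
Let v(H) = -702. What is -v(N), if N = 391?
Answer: 702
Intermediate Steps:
-v(N) = -1*(-702) = 702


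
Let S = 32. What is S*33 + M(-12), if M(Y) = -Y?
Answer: 1068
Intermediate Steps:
S*33 + M(-12) = 32*33 - 1*(-12) = 1056 + 12 = 1068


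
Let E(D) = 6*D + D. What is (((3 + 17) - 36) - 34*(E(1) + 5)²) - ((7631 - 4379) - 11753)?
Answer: 3589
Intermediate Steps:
E(D) = 7*D
(((3 + 17) - 36) - 34*(E(1) + 5)²) - ((7631 - 4379) - 11753) = (((3 + 17) - 36) - 34*(7*1 + 5)²) - ((7631 - 4379) - 11753) = ((20 - 36) - 34*(7 + 5)²) - (3252 - 11753) = (-16 - 34*12²) - 1*(-8501) = (-16 - 34*144) + 8501 = (-16 - 4896) + 8501 = -4912 + 8501 = 3589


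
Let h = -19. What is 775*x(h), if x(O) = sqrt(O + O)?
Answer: 775*I*sqrt(38) ≈ 4777.4*I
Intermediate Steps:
x(O) = sqrt(2)*sqrt(O) (x(O) = sqrt(2*O) = sqrt(2)*sqrt(O))
775*x(h) = 775*(sqrt(2)*sqrt(-19)) = 775*(sqrt(2)*(I*sqrt(19))) = 775*(I*sqrt(38)) = 775*I*sqrt(38)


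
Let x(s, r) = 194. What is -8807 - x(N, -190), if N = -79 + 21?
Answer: -9001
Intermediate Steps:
N = -58
-8807 - x(N, -190) = -8807 - 1*194 = -8807 - 194 = -9001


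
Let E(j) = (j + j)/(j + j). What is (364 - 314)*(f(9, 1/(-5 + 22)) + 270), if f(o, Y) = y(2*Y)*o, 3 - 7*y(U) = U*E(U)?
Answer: 232650/17 ≈ 13685.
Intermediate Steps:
E(j) = 1 (E(j) = (2*j)/((2*j)) = (2*j)*(1/(2*j)) = 1)
y(U) = 3/7 - U/7
f(o, Y) = o*(3/7 - 2*Y/7) (f(o, Y) = (3/7 - 2*Y/7)*o = o*(3/7 - 2*Y/7))
(364 - 314)*(f(9, 1/(-5 + 22)) + 270) = (364 - 314)*((⅐)*9*(3 - 2/(-5 + 22)) + 270) = 50*((⅐)*9*(3 - 2/17) + 270) = 50*((⅐)*9*(49/17) + 270) = 50*(63/17 + 270) = 50*(4653/17) = 232650/17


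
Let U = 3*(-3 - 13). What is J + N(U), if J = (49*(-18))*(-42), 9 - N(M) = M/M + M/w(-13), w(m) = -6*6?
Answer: 111152/3 ≈ 37051.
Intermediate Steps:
w(m) = -36
U = -48 (U = 3*(-16) = -48)
N(M) = 8 + M/36 (N(M) = 9 - (M/M + M/(-36)) = 9 - (1 + M*(-1/36)) = 9 - (1 - M/36) = 9 + (-1 + M/36) = 8 + M/36)
J = 37044 (J = -882*(-42) = 37044)
J + N(U) = 37044 + (8 + (1/36)*(-48)) = 37044 + (8 - 4/3) = 37044 + 20/3 = 111152/3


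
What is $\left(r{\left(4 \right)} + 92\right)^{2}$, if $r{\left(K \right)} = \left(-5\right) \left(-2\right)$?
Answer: $10404$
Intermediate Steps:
$r{\left(K \right)} = 10$
$\left(r{\left(4 \right)} + 92\right)^{2} = \left(10 + 92\right)^{2} = 102^{2} = 10404$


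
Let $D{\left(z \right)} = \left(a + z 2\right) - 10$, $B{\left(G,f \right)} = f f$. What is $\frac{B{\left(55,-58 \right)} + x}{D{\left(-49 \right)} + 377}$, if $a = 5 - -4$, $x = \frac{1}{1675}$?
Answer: $\frac{5634701}{465650} \approx 12.101$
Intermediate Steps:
$x = \frac{1}{1675} \approx 0.00059702$
$B{\left(G,f \right)} = f^{2}$
$a = 9$ ($a = 5 + 4 = 9$)
$D{\left(z \right)} = -1 + 2 z$ ($D{\left(z \right)} = \left(9 + z 2\right) - 10 = \left(9 + 2 z\right) - 10 = -1 + 2 z$)
$\frac{B{\left(55,-58 \right)} + x}{D{\left(-49 \right)} + 377} = \frac{\left(-58\right)^{2} + \frac{1}{1675}}{\left(-1 + 2 \left(-49\right)\right) + 377} = \frac{3364 + \frac{1}{1675}}{\left(-1 - 98\right) + 377} = \frac{5634701}{1675 \left(-99 + 377\right)} = \frac{5634701}{1675 \cdot 278} = \frac{5634701}{1675} \cdot \frac{1}{278} = \frac{5634701}{465650}$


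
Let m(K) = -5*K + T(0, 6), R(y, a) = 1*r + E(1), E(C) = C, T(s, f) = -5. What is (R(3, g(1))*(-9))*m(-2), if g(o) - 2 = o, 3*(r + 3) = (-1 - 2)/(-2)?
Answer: 135/2 ≈ 67.500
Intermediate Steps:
r = -5/2 (r = -3 + ((-1 - 2)/(-2))/3 = -3 + (-3*(-½))/3 = -3 + (⅓)*(3/2) = -3 + ½ = -5/2 ≈ -2.5000)
g(o) = 2 + o
R(y, a) = -3/2 (R(y, a) = 1*(-5/2) + 1 = -5/2 + 1 = -3/2)
m(K) = -5 - 5*K (m(K) = -5*K - 5 = -5 - 5*K)
(R(3, g(1))*(-9))*m(-2) = (-3/2*(-9))*(-5 - 5*(-2)) = 27*(-5 + 10)/2 = (27/2)*5 = 135/2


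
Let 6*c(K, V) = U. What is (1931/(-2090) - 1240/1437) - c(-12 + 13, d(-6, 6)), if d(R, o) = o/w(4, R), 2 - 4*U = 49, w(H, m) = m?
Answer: 2060297/12013320 ≈ 0.17150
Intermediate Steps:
U = -47/4 (U = 1/2 - 1/4*49 = 1/2 - 49/4 = -47/4 ≈ -11.750)
d(R, o) = o/R
c(K, V) = -47/24 (c(K, V) = (1/6)*(-47/4) = -47/24)
(1931/(-2090) - 1240/1437) - c(-12 + 13, d(-6, 6)) = (1931/(-2090) - 1240/1437) - 1*(-47/24) = (1931*(-1/2090) - 1240*1/1437) + 47/24 = (-1931/2090 - 1240/1437) + 47/24 = -5366447/3003330 + 47/24 = 2060297/12013320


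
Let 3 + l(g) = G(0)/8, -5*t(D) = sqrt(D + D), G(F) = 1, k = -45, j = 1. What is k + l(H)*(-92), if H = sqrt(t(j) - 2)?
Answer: 439/2 ≈ 219.50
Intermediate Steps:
t(D) = -sqrt(2)*sqrt(D)/5 (t(D) = -sqrt(D + D)/5 = -sqrt(2)*sqrt(D)/5)
H = sqrt(-2 - sqrt(2)/5) (H = sqrt(-sqrt(2)*sqrt(1)/5 - 2) = sqrt(-1/5*sqrt(2)*1 - 2) = sqrt(-sqrt(2)/5 - 2) = sqrt(-2 - sqrt(2)/5) ≈ 1.5109*I)
l(g) = -23/8 (l(g) = -3 + 1/8 = -23/8)
k + l(H)*(-92) = -45 - 23/8*(-92) = -45 + 529/2 = 439/2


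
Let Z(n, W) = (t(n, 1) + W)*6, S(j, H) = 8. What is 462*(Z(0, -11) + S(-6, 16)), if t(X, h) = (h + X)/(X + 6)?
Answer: -26334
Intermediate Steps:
t(X, h) = (X + h)/(6 + X)
Z(n, W) = 6*W + 6*(1 + n)/(6 + n) (Z(n, W) = ((n + 1)/(6 + n) + W)*6 = ((1 + n)/(6 + n) + W)*6 = (W + (1 + n)/(6 + n))*6 = 6*W + 6*(1 + n)/(6 + n))
462*(Z(0, -11) + S(-6, 16)) = 462*(6*(1 + 0 - 11*(6 + 0))/(6 + 0) + 8) = 462*(6*(1 + 0 - 11*6)/6 + 8) = 462*(6*(⅙)*(1 + 0 - 66) + 8) = 462*(6*(⅙)*(-65) + 8) = 462*(-65 + 8) = 462*(-57) = -26334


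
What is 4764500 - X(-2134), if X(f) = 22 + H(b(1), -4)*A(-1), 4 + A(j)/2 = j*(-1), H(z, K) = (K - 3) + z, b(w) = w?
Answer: 4764442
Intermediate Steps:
H(z, K) = -3 + K + z (H(z, K) = (-3 + K) + z = -3 + K + z)
A(j) = -8 - 2*j (A(j) = -8 + 2*(j*(-1)) = -8 + 2*(-j) = -8 - 2*j)
X(f) = 58 (X(f) = 22 + (-3 - 4 + 1)*(-8 - 2*(-1)) = 22 - 6*(-8 + 2) = 22 - 6*(-6) = 22 + 36 = 58)
4764500 - X(-2134) = 4764500 - 1*58 = 4764500 - 58 = 4764442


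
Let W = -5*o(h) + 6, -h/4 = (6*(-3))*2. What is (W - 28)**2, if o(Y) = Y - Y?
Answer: 484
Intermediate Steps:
h = 144 (h = -4*6*(-3)*2 = -(-72)*2 = -4*(-36) = 144)
o(Y) = 0
W = 6 (W = -5*0 + 6 = 0 + 6 = 6)
(W - 28)**2 = (6 - 28)**2 = (-22)**2 = 484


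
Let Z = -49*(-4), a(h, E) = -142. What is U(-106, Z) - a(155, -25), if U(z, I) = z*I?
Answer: -20634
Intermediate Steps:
Z = 196
U(z, I) = I*z
U(-106, Z) - a(155, -25) = 196*(-106) - 1*(-142) = -20776 + 142 = -20634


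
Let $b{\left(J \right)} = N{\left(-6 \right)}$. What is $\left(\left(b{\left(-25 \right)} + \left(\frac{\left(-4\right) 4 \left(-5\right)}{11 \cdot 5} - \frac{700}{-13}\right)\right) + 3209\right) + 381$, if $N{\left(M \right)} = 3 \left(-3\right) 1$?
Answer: $\frac{519991}{143} \approx 3636.3$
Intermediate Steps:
$N{\left(M \right)} = -9$ ($N{\left(M \right)} = \left(-9\right) 1 = -9$)
$b{\left(J \right)} = -9$
$\left(\left(b{\left(-25 \right)} + \left(\frac{\left(-4\right) 4 \left(-5\right)}{11 \cdot 5} - \frac{700}{-13}\right)\right) + 3209\right) + 381 = \left(\left(-9 + \left(\frac{\left(-4\right) 4 \left(-5\right)}{11 \cdot 5} - \frac{700}{-13}\right)\right) + 3209\right) + 381 = \left(\left(-9 + \left(\frac{\left(-16\right) \left(-5\right)}{55} - - \frac{700}{13}\right)\right) + 3209\right) + 381 = \left(\left(-9 + \left(80 \cdot \frac{1}{55} + \frac{700}{13}\right)\right) + 3209\right) + 381 = \left(\left(-9 + \left(\frac{16}{11} + \frac{700}{13}\right)\right) + 3209\right) + 381 = \left(\left(-9 + \frac{7908}{143}\right) + 3209\right) + 381 = \left(\frac{6621}{143} + 3209\right) + 381 = \frac{465508}{143} + 381 = \frac{519991}{143}$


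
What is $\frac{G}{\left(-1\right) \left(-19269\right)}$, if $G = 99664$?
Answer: $\frac{99664}{19269} \approx 5.1722$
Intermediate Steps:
$\frac{G}{\left(-1\right) \left(-19269\right)} = \frac{99664}{\left(-1\right) \left(-19269\right)} = \frac{99664}{19269}$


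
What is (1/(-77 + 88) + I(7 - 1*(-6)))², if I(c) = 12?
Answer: 17689/121 ≈ 146.19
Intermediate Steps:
(1/(-77 + 88) + I(7 - 1*(-6)))² = (1/(-77 + 88) + 12)² = (1/11 + 12)² = (133/11)² = 17689/121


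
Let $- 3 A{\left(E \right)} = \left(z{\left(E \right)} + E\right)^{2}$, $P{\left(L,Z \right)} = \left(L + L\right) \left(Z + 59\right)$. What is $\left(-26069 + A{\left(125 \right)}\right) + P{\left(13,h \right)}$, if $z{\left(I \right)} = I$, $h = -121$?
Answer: $- \frac{145543}{3} \approx -48514.0$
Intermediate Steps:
$P{\left(L,Z \right)} = 2 L \left(59 + Z\right)$
$A{\left(E \right)} = - \frac{4 E^{2}}{3}$ ($A{\left(E \right)} = - \frac{\left(E + E\right)^{2}}{3} = - \frac{\left(2 E\right)^{2}}{3} = - \frac{4 E^{2}}{3}$)
$\left(-26069 + A{\left(125 \right)}\right) + P{\left(13,h \right)} = \left(-26069 - \frac{4 \cdot 125^{2}}{3}\right) + 2 \cdot 13 \left(59 - 121\right) = \left(-26069 - \frac{62500}{3}\right) + 2 \cdot 13 \left(-62\right) = \left(-26069 - \frac{62500}{3}\right) - 1612 = - \frac{140707}{3} - 1612 = - \frac{145543}{3}$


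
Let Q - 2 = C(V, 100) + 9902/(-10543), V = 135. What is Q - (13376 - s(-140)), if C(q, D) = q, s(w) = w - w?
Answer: -139588679/10543 ≈ -13240.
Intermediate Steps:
s(w) = 0
Q = 1434489/10543 (Q = 2 + (135 + 9902/(-10543)) = 2 + (135 + 9902*(-1/10543)) = 2 + (135 - 9902/10543) = 2 + 1413403/10543 = 1434489/10543 ≈ 136.06)
Q - (13376 - s(-140)) = 1434489/10543 - (13376 - 1*0) = 1434489/10543 - (13376 + 0) = 1434489/10543 - 1*13376 = 1434489/10543 - 13376 = -139588679/10543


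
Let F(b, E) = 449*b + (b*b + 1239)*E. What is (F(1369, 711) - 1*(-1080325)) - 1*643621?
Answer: 1334460785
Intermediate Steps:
F(b, E) = 449*b + E*(1239 + b²) (F(b, E) = 449*b + (b² + 1239)*E = 449*b + (1239 + b²)*E = 449*b + E*(1239 + b²))
(F(1369, 711) - 1*(-1080325)) - 1*643621 = ((449*1369 + 1239*711 + 711*1369²) - 1*(-1080325)) - 1*643621 = ((614681 + 880929 + 711*1874161) + 1080325) - 643621 = ((614681 + 880929 + 1332528471) + 1080325) - 643621 = (1334024081 + 1080325) - 643621 = 1335104406 - 643621 = 1334460785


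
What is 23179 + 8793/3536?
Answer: 81969737/3536 ≈ 23182.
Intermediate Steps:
23179 + 8793/3536 = 81969737/3536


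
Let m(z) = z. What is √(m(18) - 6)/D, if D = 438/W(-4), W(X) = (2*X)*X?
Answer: 32*√3/219 ≈ 0.25309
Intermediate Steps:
W(X) = 2*X²
D = 219/16 (D = 438/((2*(-4)²)) = 438/((2*16)) = 438/32 = 438*(1/32) = 219/16 ≈ 13.688)
√(m(18) - 6)/D = √(18 - 6)/(219/16) = √12*(16/219) = (2*√3)*(16/219) = 32*√3/219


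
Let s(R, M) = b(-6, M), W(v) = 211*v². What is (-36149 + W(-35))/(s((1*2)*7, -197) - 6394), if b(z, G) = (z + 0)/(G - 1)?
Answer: -7336758/211001 ≈ -34.771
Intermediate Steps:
b(z, G) = z/(-1 + G)
s(R, M) = -6/(-1 + M)
(-36149 + W(-35))/(s((1*2)*7, -197) - 6394) = (-36149 + 211*(-35)²)/(-6/(-1 - 197) - 6394) = (-36149 + 211*1225)/(-6/(-198) - 6394) = (-36149 + 258475)/(-6*(-1/198) - 6394) = 222326/(1/33 - 6394) = 222326/(-211001/33) = 222326*(-33/211001) = -7336758/211001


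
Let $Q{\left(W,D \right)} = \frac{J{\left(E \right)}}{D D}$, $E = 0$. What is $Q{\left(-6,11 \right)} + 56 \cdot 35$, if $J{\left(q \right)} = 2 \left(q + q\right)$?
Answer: $1960$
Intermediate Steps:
$J{\left(q \right)} = 4 q$ ($J{\left(q \right)} = 2 \cdot 2 q = 4 q$)
$Q{\left(W,D \right)} = 0$ ($Q{\left(W,D \right)} = \frac{4 \cdot 0}{D D} = \frac{0}{D^{2}} = 0$)
$Q{\left(-6,11 \right)} + 56 \cdot 35 = 0 + 56 \cdot 35 = 0 + 1960 = 1960$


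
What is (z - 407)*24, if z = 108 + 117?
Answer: -4368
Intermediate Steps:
z = 225
(z - 407)*24 = (225 - 407)*24 = -182*24 = -4368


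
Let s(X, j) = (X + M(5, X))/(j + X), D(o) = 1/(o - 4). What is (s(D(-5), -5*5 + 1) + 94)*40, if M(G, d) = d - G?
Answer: 817800/217 ≈ 3768.7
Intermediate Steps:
D(o) = 1/(-4 + o)
s(X, j) = (-5 + 2*X)/(X + j) (s(X, j) = (X + (X - 1*5))/(j + X) = (X + (X - 5))/(X + j) = (X + (-5 + X))/(X + j) = (-5 + 2*X)/(X + j))
(s(D(-5), -5*5 + 1) + 94)*40 = ((-5 + 2/(-4 - 5))/(1/(-4 - 5) + (-5*5 + 1)) + 94)*40 = ((-5 + 2/(-9))/(1/(-9) + (-25 + 1)) + 94)*40 = ((-5 + 2*(-⅑))/(-⅑ - 24) + 94)*40 = ((-5 - 2/9)/(-217/9) + 94)*40 = (-9/217*(-47/9) + 94)*40 = (47/217 + 94)*40 = (20445/217)*40 = 817800/217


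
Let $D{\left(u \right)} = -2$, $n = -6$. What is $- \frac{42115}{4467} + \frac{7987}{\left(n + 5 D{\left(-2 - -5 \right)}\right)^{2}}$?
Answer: $\frac{24896489}{1143552} \approx 21.771$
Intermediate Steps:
$- \frac{42115}{4467} + \frac{7987}{\left(n + 5 D{\left(-2 - -5 \right)}\right)^{2}} = - \frac{42115}{4467} + \frac{7987}{\left(-6 + 5 \left(-2\right)\right)^{2}} = \left(-42115\right) \frac{1}{4467} + \frac{7987}{\left(-6 - 10\right)^{2}} = - \frac{42115}{4467} + \frac{7987}{\left(-16\right)^{2}} = - \frac{42115}{4467} + \frac{7987}{256} = \frac{24896489}{1143552}$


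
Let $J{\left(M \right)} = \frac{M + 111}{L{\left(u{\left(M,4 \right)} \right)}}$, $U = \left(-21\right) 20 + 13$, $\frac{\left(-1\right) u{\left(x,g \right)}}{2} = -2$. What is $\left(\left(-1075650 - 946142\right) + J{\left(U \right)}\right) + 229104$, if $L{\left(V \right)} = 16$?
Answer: $- \frac{3585413}{2} \approx -1.7927 \cdot 10^{6}$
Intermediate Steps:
$u{\left(x,g \right)} = 4$ ($u{\left(x,g \right)} = \left(-2\right) \left(-2\right) = 4$)
$U = -407$ ($U = -420 + 13 = -407$)
$J{\left(M \right)} = \frac{111}{16} + \frac{M}{16}$ ($J{\left(M \right)} = \frac{M + 111}{16} = \left(111 + M\right) \frac{1}{16} = \frac{111}{16} + \frac{M}{16}$)
$\left(\left(-1075650 - 946142\right) + J{\left(U \right)}\right) + 229104 = \left(\left(-1075650 - 946142\right) + \left(\frac{111}{16} + \frac{1}{16} \left(-407\right)\right)\right) + 229104 = \left(\left(-1075650 - 946142\right) + \left(\frac{111}{16} - \frac{407}{16}\right)\right) + 229104 = \left(-2021792 - \frac{37}{2}\right) + 229104 = - \frac{4043621}{2} + 229104 = - \frac{3585413}{2}$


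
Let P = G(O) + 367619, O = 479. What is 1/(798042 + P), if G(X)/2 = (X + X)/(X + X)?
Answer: 1/1165663 ≈ 8.5788e-7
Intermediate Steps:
G(X) = 2 (G(X) = 2*((X + X)/(X + X)) = 2*((2*X)/((2*X))) = 2*((2*X)*(1/(2*X))) = 2*1 = 2)
P = 367621 (P = 2 + 367619 = 367621)
1/(798042 + P) = 1/(798042 + 367621) = 1/1165663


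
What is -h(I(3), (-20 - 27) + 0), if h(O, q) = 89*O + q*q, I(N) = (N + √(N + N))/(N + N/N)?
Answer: -9103/4 - 89*√6/4 ≈ -2330.3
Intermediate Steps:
I(N) = (N + √2*√N)/(1 + N) (I(N) = (N + √(2*N))/(N + 1) = (N + √2*√N)/(1 + N))
h(O, q) = q² + 89*O (h(O, q) = 89*O + q² = q² + 89*O)
-h(I(3), (-20 - 27) + 0) = -(((-20 - 27) + 0)² + 89*((3 + √2*√3)/(1 + 3))) = -((-47 + 0)² + 89*((3 + √6)/4)) = -((-47)² + 89*((3 + √6)/4)) = -(2209 + 89*(¾ + √6/4)) = -(2209 + (267/4 + 89*√6/4)) = -(9103/4 + 89*√6/4) = -9103/4 - 89*√6/4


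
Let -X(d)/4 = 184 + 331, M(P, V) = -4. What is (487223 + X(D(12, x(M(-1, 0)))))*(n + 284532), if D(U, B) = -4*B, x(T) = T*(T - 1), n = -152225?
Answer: 64190461041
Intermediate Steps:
x(T) = T*(-1 + T)
X(d) = -2060 (X(d) = -4*(184 + 331) = -4*515 = -2060)
(487223 + X(D(12, x(M(-1, 0)))))*(n + 284532) = (487223 - 2060)*(-152225 + 284532) = 485163*132307 = 64190461041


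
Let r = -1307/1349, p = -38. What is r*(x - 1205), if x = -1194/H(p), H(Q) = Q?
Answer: 29143486/25631 ≈ 1137.0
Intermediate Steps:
r = -1307/1349 (r = -1307*1/1349 = -1307/1349 ≈ -0.96887)
x = 597/19 (x = -1194/(-38) = -1194*(-1/38) = 597/19 ≈ 31.421)
r*(x - 1205) = -1307*(597/19 - 1205)/1349 = -1307/1349*(-22298/19) = 29143486/25631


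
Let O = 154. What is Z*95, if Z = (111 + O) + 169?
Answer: 41230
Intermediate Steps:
Z = 434 (Z = (111 + 154) + 169 = 265 + 169 = 434)
Z*95 = 434*95 = 41230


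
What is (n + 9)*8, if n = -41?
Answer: -256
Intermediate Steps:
(n + 9)*8 = (-41 + 9)*8 = -32*8 = -256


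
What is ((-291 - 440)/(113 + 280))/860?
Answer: -17/7860 ≈ -0.0021629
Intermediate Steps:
((-291 - 440)/(113 + 280))/860 = -731/393*(1/860) = -731*1/393*(1/860) = -731/393*1/860 = -17/7860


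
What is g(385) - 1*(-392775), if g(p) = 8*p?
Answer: 395855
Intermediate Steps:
g(385) - 1*(-392775) = 8*385 - 1*(-392775) = 3080 + 392775 = 395855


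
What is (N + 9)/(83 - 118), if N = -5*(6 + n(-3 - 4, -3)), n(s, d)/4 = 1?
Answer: 41/35 ≈ 1.1714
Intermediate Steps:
n(s, d) = 4 (n(s, d) = 4*1 = 4)
N = -50 (N = -5*(6 + 4) = -5*10 = -50)
(N + 9)/(83 - 118) = (-50 + 9)/(83 - 118) = -41/(-35) = -41*(-1/35) = 41/35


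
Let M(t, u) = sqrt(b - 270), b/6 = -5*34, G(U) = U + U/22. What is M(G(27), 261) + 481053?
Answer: 481053 + I*sqrt(1290) ≈ 4.8105e+5 + 35.917*I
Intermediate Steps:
G(U) = 23*U/22 (G(U) = U + U*(1/22) = U + U/22 = 23*U/22)
b = -1020 (b = 6*(-5*34) = 6*(-170) = -1020)
M(t, u) = I*sqrt(1290) (M(t, u) = sqrt(-1020 - 270) = sqrt(-1290) = I*sqrt(1290))
M(G(27), 261) + 481053 = I*sqrt(1290) + 481053 = 481053 + I*sqrt(1290)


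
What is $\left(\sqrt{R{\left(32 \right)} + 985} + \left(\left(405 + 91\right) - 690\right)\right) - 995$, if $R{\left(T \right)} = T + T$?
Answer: $-1189 + \sqrt{1049} \approx -1156.6$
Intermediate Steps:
$R{\left(T \right)} = 2 T$
$\left(\sqrt{R{\left(32 \right)} + 985} + \left(\left(405 + 91\right) - 690\right)\right) - 995 = \left(\sqrt{2 \cdot 32 + 985} + \left(\left(405 + 91\right) - 690\right)\right) - 995 = \left(\sqrt{64 + 985} + \left(496 - 690\right)\right) - 995 = \left(\sqrt{1049} - 194\right) - 995 = \left(-194 + \sqrt{1049}\right) - 995 = -1189 + \sqrt{1049}$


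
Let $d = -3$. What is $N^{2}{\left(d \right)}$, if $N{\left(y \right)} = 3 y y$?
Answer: $729$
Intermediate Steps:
$N{\left(y \right)} = 3 y^{2}$
$N^{2}{\left(d \right)} = \left(3 \left(-3\right)^{2}\right)^{2} = \left(3 \cdot 9\right)^{2} = 27^{2} = 729$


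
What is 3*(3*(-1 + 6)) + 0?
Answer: 45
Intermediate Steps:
3*(3*(-1 + 6)) + 0 = 3*(3*5) + 0 = 3*15 + 0 = 45 + 0 = 45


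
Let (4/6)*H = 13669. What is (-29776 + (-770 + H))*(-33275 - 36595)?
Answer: 701669475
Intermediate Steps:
H = 41007/2 (H = (3/2)*13669 = 41007/2 ≈ 20504.)
(-29776 + (-770 + H))*(-33275 - 36595) = (-29776 + (-770 + 41007/2))*(-33275 - 36595) = (-29776 + 39467/2)*(-69870) = -20085/2*(-69870) = 701669475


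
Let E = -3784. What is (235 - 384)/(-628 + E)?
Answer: 149/4412 ≈ 0.033772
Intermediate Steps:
(235 - 384)/(-628 + E) = (235 - 384)/(-628 - 3784) = -149/(-4412) = -149*(-1/4412) = 149/4412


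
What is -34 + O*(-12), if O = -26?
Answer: 278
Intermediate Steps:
-34 + O*(-12) = -34 - 26*(-12) = -34 + 312 = 278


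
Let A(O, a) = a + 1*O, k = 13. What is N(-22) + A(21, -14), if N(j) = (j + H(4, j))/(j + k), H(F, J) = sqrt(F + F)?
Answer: 85/9 - 2*sqrt(2)/9 ≈ 9.1302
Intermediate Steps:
H(F, J) = sqrt(2)*sqrt(F) (H(F, J) = sqrt(2*F) = sqrt(2)*sqrt(F))
N(j) = (j + 2*sqrt(2))/(13 + j) (N(j) = (j + sqrt(2)*sqrt(4))/(j + 13) = (j + sqrt(2)*2)/(13 + j) = (j + 2*sqrt(2))/(13 + j))
A(O, a) = O + a (A(O, a) = a + O = O + a)
N(-22) + A(21, -14) = (-22 + 2*sqrt(2))/(13 - 22) + (21 - 14) = (-22 + 2*sqrt(2))/(-9) + 7 = -(-22 + 2*sqrt(2))/9 + 7 = (22/9 - 2*sqrt(2)/9) + 7 = 85/9 - 2*sqrt(2)/9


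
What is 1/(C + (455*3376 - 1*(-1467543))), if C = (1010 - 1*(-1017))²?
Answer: 1/7112352 ≈ 1.4060e-7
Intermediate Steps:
C = 4108729 (C = (1010 + 1017)² = 2027² = 4108729)
1/(C + (455*3376 - 1*(-1467543))) = 1/(4108729 + (455*3376 - 1*(-1467543))) = 1/(4108729 + (1536080 + 1467543)) = 1/(4108729 + 3003623) = 1/7112352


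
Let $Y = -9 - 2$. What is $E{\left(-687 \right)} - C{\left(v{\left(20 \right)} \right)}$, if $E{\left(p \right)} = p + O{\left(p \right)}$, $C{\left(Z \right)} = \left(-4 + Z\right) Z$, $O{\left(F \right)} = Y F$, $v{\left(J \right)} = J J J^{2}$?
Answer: $-25599353130$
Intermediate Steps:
$Y = -11$
$v{\left(J \right)} = J^{4}$ ($v{\left(J \right)} = J^{2} J^{2} = J^{4}$)
$O{\left(F \right)} = - 11 F$
$C{\left(Z \right)} = Z \left(-4 + Z\right)$
$E{\left(p \right)} = - 10 p$ ($E{\left(p \right)} = p - 11 p = - 10 p$)
$E{\left(-687 \right)} - C{\left(v{\left(20 \right)} \right)} = \left(-10\right) \left(-687\right) - 20^{4} \left(-4 + 20^{4}\right) = 6870 - 160000 \left(-4 + 160000\right) = 6870 - 160000 \cdot 159996 = 6870 - 25599360000 = -25599353130$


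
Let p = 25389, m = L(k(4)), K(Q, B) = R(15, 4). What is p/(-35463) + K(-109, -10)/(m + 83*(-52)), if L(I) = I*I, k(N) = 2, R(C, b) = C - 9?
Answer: -18281691/25486076 ≈ -0.71732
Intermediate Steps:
R(C, b) = -9 + C
L(I) = I²
K(Q, B) = 6 (K(Q, B) = -9 + 15 = 6)
m = 4 (m = 2² = 4)
p/(-35463) + K(-109, -10)/(m + 83*(-52)) = 25389/(-35463) + 6/(4 + 83*(-52)) = 25389*(-1/35463) + 6/(4 - 4316) = -8463/11821 + 6/(-4312) = -8463/11821 + 6*(-1/4312) = -8463/11821 - 3/2156 = -18281691/25486076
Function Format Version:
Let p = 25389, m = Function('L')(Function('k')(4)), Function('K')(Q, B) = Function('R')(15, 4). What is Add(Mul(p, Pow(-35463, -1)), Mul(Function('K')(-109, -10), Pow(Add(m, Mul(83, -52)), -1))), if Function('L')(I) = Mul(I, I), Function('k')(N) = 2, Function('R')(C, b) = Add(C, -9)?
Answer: Rational(-18281691, 25486076) ≈ -0.71732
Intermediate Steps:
Function('R')(C, b) = Add(-9, C)
Function('L')(I) = Pow(I, 2)
Function('K')(Q, B) = 6 (Function('K')(Q, B) = Add(-9, 15) = 6)
m = 4 (m = Pow(2, 2) = 4)
Add(Mul(p, Pow(-35463, -1)), Mul(Function('K')(-109, -10), Pow(Add(m, Mul(83, -52)), -1))) = Add(Mul(25389, Pow(-35463, -1)), Mul(6, Pow(Add(4, Mul(83, -52)), -1))) = Add(Mul(25389, Rational(-1, 35463)), Mul(6, Pow(Add(4, -4316), -1))) = Add(Rational(-8463, 11821), Mul(6, Pow(-4312, -1))) = Add(Rational(-8463, 11821), Mul(6, Rational(-1, 4312))) = Add(Rational(-8463, 11821), Rational(-3, 2156)) = Rational(-18281691, 25486076)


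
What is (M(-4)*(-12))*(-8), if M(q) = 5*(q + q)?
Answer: -3840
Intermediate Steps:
M(q) = 10*q (M(q) = 5*(2*q) = 10*q)
(M(-4)*(-12))*(-8) = ((10*(-4))*(-12))*(-8) = -40*(-12)*(-8) = 480*(-8) = -3840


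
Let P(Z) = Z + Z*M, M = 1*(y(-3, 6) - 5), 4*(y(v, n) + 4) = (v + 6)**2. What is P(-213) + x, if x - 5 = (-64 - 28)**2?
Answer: 38775/4 ≈ 9693.8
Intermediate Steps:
y(v, n) = -4 + (6 + v)**2/4 (y(v, n) = -4 + (v + 6)**2/4 = -4 + (6 + v)**2/4)
x = 8469 (x = 5 + (-64 - 28)**2 = 5 + (-92)**2 = 5 + 8464 = 8469)
M = -27/4 (M = 1*((-4 + (6 - 3)**2/4) - 5) = 1*((-4 + (1/4)*3**2) - 5) = 1*((-4 + (1/4)*9) - 5) = 1*((-4 + 9/4) - 5) = 1*(-7/4 - 5) = 1*(-27/4) = -27/4 ≈ -6.7500)
P(Z) = -23*Z/4 (P(Z) = Z + Z*(-27/4) = Z - 27*Z/4 = -23*Z/4)
P(-213) + x = -23/4*(-213) + 8469 = 4899/4 + 8469 = 38775/4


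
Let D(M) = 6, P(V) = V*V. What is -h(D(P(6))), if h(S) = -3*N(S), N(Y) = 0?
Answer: 0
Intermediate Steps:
P(V) = V²
h(S) = 0 (h(S) = -3*0 = 0)
-h(D(P(6))) = -1*0 = 0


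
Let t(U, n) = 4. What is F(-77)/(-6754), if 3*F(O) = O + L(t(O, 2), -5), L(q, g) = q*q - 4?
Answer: 65/20262 ≈ 0.0032080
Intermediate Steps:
L(q, g) = -4 + q² (L(q, g) = q² - 4 = -4 + q²)
F(O) = 4 + O/3 (F(O) = (O + (-4 + 4²))/3 = (O + (-4 + 16))/3 = (O + 12)/3 = (12 + O)/3 = 4 + O/3)
F(-77)/(-6754) = (4 + (⅓)*(-77))/(-6754) = (4 - 77/3)*(-1/6754) = -65/3*(-1/6754) = 65/20262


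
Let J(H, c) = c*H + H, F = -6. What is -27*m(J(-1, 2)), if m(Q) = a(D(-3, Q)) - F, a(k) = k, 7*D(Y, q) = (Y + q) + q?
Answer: -891/7 ≈ -127.29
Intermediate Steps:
D(Y, q) = Y/7 + 2*q/7 (D(Y, q) = ((Y + q) + q)/7 = (Y + 2*q)/7 = Y/7 + 2*q/7)
J(H, c) = H + H*c (J(H, c) = H*c + H = H + H*c)
m(Q) = 39/7 + 2*Q/7 (m(Q) = ((⅐)*(-3) + 2*Q/7) - 1*(-6) = (-3/7 + 2*Q/7) + 6 = 39/7 + 2*Q/7)
-27*m(J(-1, 2)) = -27*(39/7 + 2*(-(1 + 2))/7) = -27*(39/7 + 2*(-1*3)/7) = -27*(39/7 + (2/7)*(-3)) = -27*(39/7 - 6/7) = -27*33/7 = -891/7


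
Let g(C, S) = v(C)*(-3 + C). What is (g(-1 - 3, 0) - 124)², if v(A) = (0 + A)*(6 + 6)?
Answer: 44944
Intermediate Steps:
v(A) = 12*A (v(A) = A*12 = 12*A)
g(C, S) = 12*C*(-3 + C) (g(C, S) = (12*C)*(-3 + C) = 12*C*(-3 + C))
(g(-1 - 3, 0) - 124)² = (12*(-1 - 3)*(-3 + (-1 - 3)) - 124)² = (12*(-4)*(-3 - 4) - 124)² = (12*(-4)*(-7) - 124)² = (336 - 124)² = 212² = 44944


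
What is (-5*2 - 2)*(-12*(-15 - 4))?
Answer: -2736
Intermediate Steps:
(-5*2 - 2)*(-12*(-15 - 4)) = (-10 - 2)*(-12*(-19)) = -12*228 = -2736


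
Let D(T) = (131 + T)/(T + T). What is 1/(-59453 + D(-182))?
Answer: -364/21640841 ≈ -1.6820e-5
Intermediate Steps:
D(T) = (131 + T)/(2*T) (D(T) = (131 + T)/((2*T)) = (131 + T)*(1/(2*T)) = (131 + T)/(2*T))
1/(-59453 + D(-182)) = 1/(-59453 + (½)*(131 - 182)/(-182)) = 1/(-59453 + (½)*(-1/182)*(-51)) = 1/(-59453 + 51/364) = 1/(-21640841/364) = -364/21640841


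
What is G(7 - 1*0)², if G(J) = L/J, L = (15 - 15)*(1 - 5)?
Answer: 0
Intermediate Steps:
L = 0 (L = 0*(-4) = 0)
G(J) = 0 (G(J) = 0/J = 0)
G(7 - 1*0)² = 0² = 0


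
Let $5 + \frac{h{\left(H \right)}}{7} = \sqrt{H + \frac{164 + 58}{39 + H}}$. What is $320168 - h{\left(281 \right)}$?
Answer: $320203 - \frac{7 \sqrt{450710}}{40} \approx 3.2009 \cdot 10^{5}$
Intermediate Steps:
$h{\left(H \right)} = -35 + 7 \sqrt{H + \frac{222}{39 + H}}$ ($h{\left(H \right)} = -35 + 7 \sqrt{H + \frac{164 + 58}{39 + H}} = -35 + 7 \sqrt{H + \frac{222}{39 + H}}$)
$320168 - h{\left(281 \right)} = 320168 - \left(-35 + 7 \sqrt{\frac{222 + 281 \left(39 + 281\right)}{39 + 281}}\right) = 320168 - \left(-35 + 7 \sqrt{\frac{222 + 281 \cdot 320}{320}}\right) = 320168 - \left(-35 + 7 \sqrt{\frac{222 + 89920}{320}}\right) = 320168 - \left(-35 + 7 \sqrt{\frac{1}{320} \cdot 90142}\right) = 320168 - \left(-35 + 7 \sqrt{\frac{45071}{160}}\right) = 320168 - \left(-35 + 7 \frac{\sqrt{450710}}{40}\right) = 320168 - \left(-35 + \frac{7 \sqrt{450710}}{40}\right) = 320168 + \left(35 - \frac{7 \sqrt{450710}}{40}\right) = 320203 - \frac{7 \sqrt{450710}}{40}$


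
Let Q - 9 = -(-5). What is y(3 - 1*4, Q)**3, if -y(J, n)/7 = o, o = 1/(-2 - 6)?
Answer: 343/512 ≈ 0.66992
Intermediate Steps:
o = -1/8 (o = 1/(-8) = -1/8 ≈ -0.12500)
Q = 14 (Q = 9 - (-5) = 9 - 1*(-5) = 9 + 5 = 14)
y(J, n) = 7/8 (y(J, n) = -7*(-1/8) = 7/8)
y(3 - 1*4, Q)**3 = (7/8)**3 = 343/512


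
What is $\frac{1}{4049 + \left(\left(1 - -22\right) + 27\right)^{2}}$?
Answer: $\frac{1}{6549} \approx 0.00015269$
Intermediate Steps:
$\frac{1}{4049 + \left(\left(1 - -22\right) + 27\right)^{2}} = \frac{1}{4049 + \left(\left(1 + 22\right) + 27\right)^{2}} = \frac{1}{4049 + \left(23 + 27\right)^{2}} = \frac{1}{4049 + 50^{2}} = \frac{1}{4049 + 2500} = \frac{1}{6549}$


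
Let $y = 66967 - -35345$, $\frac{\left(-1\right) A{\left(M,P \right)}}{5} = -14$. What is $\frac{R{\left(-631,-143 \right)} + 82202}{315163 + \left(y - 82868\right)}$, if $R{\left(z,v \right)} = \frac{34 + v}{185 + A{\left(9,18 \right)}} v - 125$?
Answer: $\frac{20945222}{85324785} \approx 0.24548$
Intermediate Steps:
$A{\left(M,P \right)} = 70$ ($A{\left(M,P \right)} = \left(-5\right) \left(-14\right) = 70$)
$y = 102312$ ($y = 66967 + 35345 = 102312$)
$R{\left(z,v \right)} = -125 + v \left(\frac{2}{15} + \frac{v}{255}\right)$ ($R{\left(z,v \right)} = \frac{34 + v}{185 + 70} v - 125 = \frac{34 + v}{255} v - 125 = \left(34 + v\right) \frac{1}{255} v - 125 = \left(\frac{2}{15} + \frac{v}{255}\right) v - 125 = v \left(\frac{2}{15} + \frac{v}{255}\right) - 125 = -125 + v \left(\frac{2}{15} + \frac{v}{255}\right)$)
$\frac{R{\left(-631,-143 \right)} + 82202}{315163 + \left(y - 82868\right)} = \frac{\left(-125 + \frac{\left(-143\right)^{2}}{255} + \frac{2}{15} \left(-143\right)\right) + 82202}{315163 + \left(102312 - 82868\right)} = \frac{\left(-125 + \frac{1}{255} \cdot 20449 - \frac{286}{15}\right) + 82202}{315163 + \left(102312 - 82868\right)} = \frac{\left(-125 + \frac{20449}{255} - \frac{286}{15}\right) + 82202}{315163 + 19444} = \frac{- \frac{16288}{255} + 82202}{334607} = \frac{20945222}{255} \cdot \frac{1}{334607} = \frac{20945222}{85324785}$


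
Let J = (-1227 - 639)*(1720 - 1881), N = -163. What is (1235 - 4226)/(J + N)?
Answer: -2991/300263 ≈ -0.0099613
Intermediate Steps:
J = 300426 (J = -1866*(-161) = 300426)
(1235 - 4226)/(J + N) = (1235 - 4226)/(300426 - 163) = -2991/300263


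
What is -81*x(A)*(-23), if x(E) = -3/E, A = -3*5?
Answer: 1863/5 ≈ 372.60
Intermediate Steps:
A = -15
-81*x(A)*(-23) = -(-243)/(-15)*(-23) = -(-243)*(-1)/15*(-23) = -81*⅕*(-23) = -81/5*(-23) = 1863/5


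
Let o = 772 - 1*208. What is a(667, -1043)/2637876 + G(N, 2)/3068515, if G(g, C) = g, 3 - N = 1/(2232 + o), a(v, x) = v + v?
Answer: 318535208277/628662121091540 ≈ 0.00050669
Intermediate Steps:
o = 564 (o = 772 - 208 = 564)
a(v, x) = 2*v
N = 8387/2796 (N = 3 - 1/(2232 + 564) = 3 - 1/2796 = 8387/2796 ≈ 2.9996)
a(667, -1043)/2637876 + G(N, 2)/3068515 = (2*667)/2637876 + (8387/2796)/3068515 = 1334*(1/2637876) + (8387/2796)*(1/3068515) = 667/1318938 + 8387/8579567940 = 318535208277/628662121091540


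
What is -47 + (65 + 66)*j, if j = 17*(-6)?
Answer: -13409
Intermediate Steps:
j = -102
-47 + (65 + 66)*j = -47 + (65 + 66)*(-102) = -47 + 131*(-102) = -47 - 13362 = -13409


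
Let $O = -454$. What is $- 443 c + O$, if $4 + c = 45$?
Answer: $-18617$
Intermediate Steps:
$c = 41$ ($c = -4 + 45 = 41$)
$- 443 c + O = \left(-443\right) 41 - 454 = -18163 - 454 = -18617$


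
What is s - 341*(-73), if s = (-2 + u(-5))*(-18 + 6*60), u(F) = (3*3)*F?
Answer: 8819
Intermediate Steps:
u(F) = 9*F
s = -16074 (s = (-2 + 9*(-5))*(-18 + 6*60) = (-2 - 45)*(-18 + 360) = -47*342 = -16074)
s - 341*(-73) = -16074 - 341*(-73) = -16074 + 24893 = 8819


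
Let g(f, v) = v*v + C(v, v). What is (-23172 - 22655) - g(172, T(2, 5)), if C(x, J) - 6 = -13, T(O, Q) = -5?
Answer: -45845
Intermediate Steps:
C(x, J) = -7 (C(x, J) = 6 - 13 = -7)
g(f, v) = -7 + v² (g(f, v) = v*v - 7 = v² - 7 = -7 + v²)
(-23172 - 22655) - g(172, T(2, 5)) = (-23172 - 22655) - (-7 + (-5)²) = -45827 - (-7 + 25) = -45827 - 1*18 = -45827 - 18 = -45845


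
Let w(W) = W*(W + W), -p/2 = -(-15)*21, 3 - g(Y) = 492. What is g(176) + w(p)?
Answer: 793311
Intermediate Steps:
g(Y) = -489 (g(Y) = 3 - 1*492 = 3 - 492 = -489)
p = -630 (p = -(-2)*(-15*21) = -(-2)*(-315) = -2*315 = -630)
w(W) = 2*W² (w(W) = W*(2*W) = 2*W²)
g(176) + w(p) = -489 + 2*(-630)² = -489 + 2*396900 = -489 + 793800 = 793311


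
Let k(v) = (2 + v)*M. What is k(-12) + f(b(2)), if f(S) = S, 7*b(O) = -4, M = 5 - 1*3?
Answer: -144/7 ≈ -20.571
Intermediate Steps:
M = 2 (M = 5 - 3 = 2)
b(O) = -4/7 (b(O) = (⅐)*(-4) = -4/7)
k(v) = 4 + 2*v (k(v) = (2 + v)*2 = 4 + 2*v)
k(-12) + f(b(2)) = (4 + 2*(-12)) - 4/7 = (4 - 24) - 4/7 = -20 - 4/7 = -144/7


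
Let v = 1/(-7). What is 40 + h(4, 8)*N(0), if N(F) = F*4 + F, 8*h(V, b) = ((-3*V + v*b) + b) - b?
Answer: 40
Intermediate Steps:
v = -1/7 ≈ -0.14286
h(V, b) = -3*V/8 - b/56 (h(V, b) = (((-3*V - b/7) + b) - b)/8 = ((-3*V + 6*b/7) - b)/8 = (-3*V - b/7)/8 = -3*V/8 - b/56)
N(F) = 5*F (N(F) = 4*F + F = 5*F)
40 + h(4, 8)*N(0) = 40 + (-3/8*4 - 1/56*8)*(5*0) = 40 + (-3/2 - 1/7)*0 = 40 - 23/14*0 = 40 + 0 = 40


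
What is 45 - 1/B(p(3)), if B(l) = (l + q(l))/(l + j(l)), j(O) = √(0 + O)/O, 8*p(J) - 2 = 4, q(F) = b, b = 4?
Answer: 852/19 - 8*√3/57 ≈ 44.599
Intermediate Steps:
q(F) = 4
p(J) = ¾ (p(J) = ¼ + (⅛)*4 = ¼ + ½ = ¾)
j(O) = O^(-½) (j(O) = √O/O = O^(-½))
B(l) = (4 + l)/(l + l^(-½)) (B(l) = (l + 4)/(l + l^(-½)) = (4 + l)/(l + l^(-½)))
45 - 1/B(p(3)) = 45 - 1/(√(¾)*(4 + ¾)/(1 + (¾)^(3/2))) = 45 - 1/((√3/2)*(19/4)/(1 + 3*√3/8)) = 45 - 1/(19*√3/(8*(1 + 3*√3/8))) = 45 - 8*√3*(1 + 3*√3/8)/57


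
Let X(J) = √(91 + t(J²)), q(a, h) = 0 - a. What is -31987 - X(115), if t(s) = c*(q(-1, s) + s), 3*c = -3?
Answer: -31987 - I*√13135 ≈ -31987.0 - 114.61*I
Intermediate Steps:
q(a, h) = -a
c = -1 (c = (⅓)*(-3) = -1)
t(s) = -1 - s (t(s) = -(-1*(-1) + s) = -(1 + s) = -1 - s)
X(J) = √(90 - J²) (X(J) = √(91 + (-1 - J²)) = √(90 - J²))
-31987 - X(115) = -31987 - √(90 - 1*115²) = -31987 - √(90 - 1*13225) = -31987 - √(90 - 13225) = -31987 - √(-13135) = -31987 - I*√13135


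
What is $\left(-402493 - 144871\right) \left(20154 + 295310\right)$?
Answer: $-172673636896$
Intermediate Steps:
$\left(-402493 - 144871\right) \left(20154 + 295310\right) = \left(-547364\right) 315464 = -172673636896$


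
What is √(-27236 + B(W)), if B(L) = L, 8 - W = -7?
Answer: I*√27221 ≈ 164.99*I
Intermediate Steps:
W = 15 (W = 8 - 1*(-7) = 8 + 7 = 15)
√(-27236 + B(W)) = √(-27236 + 15) = √(-27221) = I*√27221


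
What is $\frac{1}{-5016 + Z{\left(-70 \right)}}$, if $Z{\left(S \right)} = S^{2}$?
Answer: $- \frac{1}{116} \approx -0.0086207$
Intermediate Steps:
$\frac{1}{-5016 + Z{\left(-70 \right)}} = \frac{1}{-5016 + \left(-70\right)^{2}} = \frac{1}{-5016 + 4900} = \frac{1}{-116} = - \frac{1}{116}$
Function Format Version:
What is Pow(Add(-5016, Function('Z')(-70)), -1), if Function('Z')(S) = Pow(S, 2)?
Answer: Rational(-1, 116) ≈ -0.0086207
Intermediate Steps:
Pow(Add(-5016, Function('Z')(-70)), -1) = Pow(Add(-5016, Pow(-70, 2)), -1) = Pow(Add(-5016, 4900), -1) = Pow(-116, -1) = Rational(-1, 116)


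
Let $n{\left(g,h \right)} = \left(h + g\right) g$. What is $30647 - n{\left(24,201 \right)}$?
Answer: $25247$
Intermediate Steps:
$n{\left(g,h \right)} = g \left(g + h\right)$ ($n{\left(g,h \right)} = \left(g + h\right) g = g \left(g + h\right)$)
$30647 - n{\left(24,201 \right)} = 30647 - 24 \left(24 + 201\right) = 30647 - 24 \cdot 225 = 30647 - 5400 = 25247$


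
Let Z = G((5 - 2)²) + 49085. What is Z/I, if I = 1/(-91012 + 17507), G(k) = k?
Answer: -3608654470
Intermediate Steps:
Z = 49094 (Z = (5 - 2)² + 49085 = 3² + 49085 = 9 + 49085 = 49094)
I = -1/73505 (I = 1/(-73505) = -1/73505 ≈ -1.3605e-5)
Z/I = 49094/(-1/73505) = 49094*(-73505) = -3608654470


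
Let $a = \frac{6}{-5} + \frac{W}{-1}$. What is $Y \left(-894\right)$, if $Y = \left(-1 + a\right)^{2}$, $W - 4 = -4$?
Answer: $- \frac{108174}{25} \approx -4327.0$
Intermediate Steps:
$W = 0$ ($W = 4 - 4 = 0$)
$a = - \frac{6}{5}$ ($a = \frac{6}{-5} + \frac{0}{-1} = 6 \left(- \frac{1}{5}\right) + 0 \left(-1\right) = - \frac{6}{5} + 0 = - \frac{6}{5} \approx -1.2$)
$Y = \frac{121}{25}$ ($Y = \left(-1 - \frac{6}{5}\right)^{2} = \left(- \frac{11}{5}\right)^{2} = \frac{121}{25} \approx 4.84$)
$Y \left(-894\right) = \frac{121}{25} \left(-894\right) = - \frac{108174}{25}$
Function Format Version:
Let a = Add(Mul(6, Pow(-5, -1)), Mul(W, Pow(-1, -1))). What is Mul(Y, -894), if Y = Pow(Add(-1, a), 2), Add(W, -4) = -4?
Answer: Rational(-108174, 25) ≈ -4327.0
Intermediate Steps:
W = 0 (W = Add(4, -4) = 0)
a = Rational(-6, 5) (a = Add(Mul(6, Pow(-5, -1)), Mul(0, Pow(-1, -1))) = Add(Mul(6, Rational(-1, 5)), Mul(0, -1)) = Add(Rational(-6, 5), 0) = Rational(-6, 5) ≈ -1.2000)
Y = Rational(121, 25) (Y = Pow(Add(-1, Rational(-6, 5)), 2) = Pow(Rational(-11, 5), 2) = Rational(121, 25) ≈ 4.8400)
Mul(Y, -894) = Mul(Rational(121, 25), -894) = Rational(-108174, 25)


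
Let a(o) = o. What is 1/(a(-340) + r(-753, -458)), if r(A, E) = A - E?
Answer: -1/635 ≈ -0.0015748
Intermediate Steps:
1/(a(-340) + r(-753, -458)) = 1/(-340 + (-753 - 1*(-458))) = 1/(-340 + (-753 + 458)) = 1/(-340 - 295) = 1/(-635) = -1/635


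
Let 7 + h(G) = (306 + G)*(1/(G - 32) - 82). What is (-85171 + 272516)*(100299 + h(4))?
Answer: 196347489285/14 ≈ 1.4025e+10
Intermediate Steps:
h(G) = -7 + (-82 + 1/(-32 + G))*(306 + G) (h(G) = -7 + (306 + G)*(1/(G - 32) - 82) = -7 + (306 + G)*(1/(-32 + G) - 82) = -7 + (306 + G)*(-82 + 1/(-32 + G)) = -7 + (-82 + 1/(-32 + G))*(306 + G))
(-85171 + 272516)*(100299 + h(4)) = (-85171 + 272516)*(100299 + 2*(401737 - 11237*4 - 41*4²)/(-32 + 4)) = 187345*(100299 + 2*(401737 - 44948 - 41*16)/(-28)) = 187345*(100299 + 2*(-1/28)*(401737 - 44948 - 656)) = 187345*(100299 + 2*(-1/28)*356133) = 187345*(100299 - 356133/14) = 187345*(1048053/14) = 196347489285/14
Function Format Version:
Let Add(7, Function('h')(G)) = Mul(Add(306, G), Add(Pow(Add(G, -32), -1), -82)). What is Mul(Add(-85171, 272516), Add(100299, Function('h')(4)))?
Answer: Rational(196347489285, 14) ≈ 1.4025e+10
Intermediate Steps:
Function('h')(G) = Add(-7, Mul(Add(-82, Pow(Add(-32, G), -1)), Add(306, G))) (Function('h')(G) = Add(-7, Mul(Add(306, G), Add(Pow(Add(G, -32), -1), -82))) = Add(-7, Mul(Add(306, G), Add(Pow(Add(-32, G), -1), -82))) = Add(-7, Mul(Add(306, G), Add(-82, Pow(Add(-32, G), -1)))) = Add(-7, Mul(Add(-82, Pow(Add(-32, G), -1)), Add(306, G))))
Mul(Add(-85171, 272516), Add(100299, Function('h')(4))) = Mul(Add(-85171, 272516), Add(100299, Mul(2, Pow(Add(-32, 4), -1), Add(401737, Mul(-11237, 4), Mul(-41, Pow(4, 2)))))) = Mul(187345, Add(100299, Mul(2, Pow(-28, -1), Add(401737, -44948, Mul(-41, 16))))) = Mul(187345, Add(100299, Mul(2, Rational(-1, 28), Add(401737, -44948, -656)))) = Mul(187345, Add(100299, Mul(2, Rational(-1, 28), 356133))) = Mul(187345, Add(100299, Rational(-356133, 14))) = Mul(187345, Rational(1048053, 14)) = Rational(196347489285, 14)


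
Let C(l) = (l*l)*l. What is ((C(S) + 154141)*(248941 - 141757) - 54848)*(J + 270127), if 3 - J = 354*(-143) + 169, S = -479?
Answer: -3771094830112883040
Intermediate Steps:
J = 50456 (J = 3 - (354*(-143) + 169) = 3 - (-50622 + 169) = 3 - 1*(-50453) = 3 + 50453 = 50456)
C(l) = l**3 (C(l) = l**2*l = l**3)
((C(S) + 154141)*(248941 - 141757) - 54848)*(J + 270127) = (((-479)**3 + 154141)*(248941 - 141757) - 54848)*(50456 + 270127) = ((-109902239 + 154141)*107184 - 54848)*320583 = (-109748098*107184 - 54848)*320583 = (-11763240136032 - 54848)*320583 = -11763240190880*320583 = -3771094830112883040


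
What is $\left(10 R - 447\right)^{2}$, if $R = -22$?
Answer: $444889$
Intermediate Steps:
$\left(10 R - 447\right)^{2} = \left(10 \left(-22\right) - 447\right)^{2} = \left(-220 - 447\right)^{2} = \left(-667\right)^{2} = 444889$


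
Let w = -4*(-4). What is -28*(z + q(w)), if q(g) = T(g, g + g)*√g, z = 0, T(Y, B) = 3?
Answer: -336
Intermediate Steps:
w = 16
q(g) = 3*√g
-28*(z + q(w)) = -28*(0 + 3*√16) = -28*(0 + 3*4) = -28*(0 + 12) = -28*12 = -336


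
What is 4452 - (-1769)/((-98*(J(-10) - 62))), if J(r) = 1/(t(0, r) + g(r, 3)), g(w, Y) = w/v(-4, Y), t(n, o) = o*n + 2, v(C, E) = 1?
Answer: 108426632/24353 ≈ 4452.3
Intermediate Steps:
t(n, o) = 2 + n*o (t(n, o) = n*o + 2 = 2 + n*o)
g(w, Y) = w (g(w, Y) = w/1 = w*1 = w)
J(r) = 1/(2 + r) (J(r) = 1/((2 + 0*r) + r) = 1/((2 + 0) + r) = 1/(2 + r))
4452 - (-1769)/((-98*(J(-10) - 62))) = 4452 - (-1769)/((-98*(1/(2 - 10) - 62))) = 4452 - (-1769)/((-98*(1/(-8) - 62))) = 4452 - (-1769)/((-98*(-1/8 - 62))) = 4452 - (-1769)/((-98*(-497/8))) = 4452 - (-1769)/24353/4 = 4452 - (-1769)*4/24353 = 4452 - 1*(-7076/24353) = 4452 + 7076/24353 = 108426632/24353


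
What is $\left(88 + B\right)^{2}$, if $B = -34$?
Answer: $2916$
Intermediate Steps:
$\left(88 + B\right)^{2} = \left(88 - 34\right)^{2} = 54^{2} = 2916$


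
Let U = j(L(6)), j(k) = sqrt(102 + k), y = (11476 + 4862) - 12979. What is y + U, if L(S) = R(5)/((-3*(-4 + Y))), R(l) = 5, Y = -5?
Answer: 3359 + sqrt(8277)/9 ≈ 3369.1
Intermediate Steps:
y = 3359 (y = 16338 - 12979 = 3359)
L(S) = 5/27 (L(S) = 5/((-3*(-4 - 5))) = 5/((-3*(-9))) = 5/27)
U = sqrt(8277)/9 (U = sqrt(102 + 5/27) = sqrt(2759/27) = sqrt(8277)/9 ≈ 10.109)
y + U = 3359 + sqrt(8277)/9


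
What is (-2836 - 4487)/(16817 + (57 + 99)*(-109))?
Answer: 7323/187 ≈ 39.160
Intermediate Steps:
(-2836 - 4487)/(16817 + (57 + 99)*(-109)) = -7323/(16817 + 156*(-109)) = -7323/(16817 - 17004) = -7323/(-187) = -7323*(-1/187) = 7323/187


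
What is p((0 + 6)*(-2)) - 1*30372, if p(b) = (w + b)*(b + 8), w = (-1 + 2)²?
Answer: -30328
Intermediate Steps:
w = 1 (w = 1² = 1)
p(b) = (1 + b)*(8 + b) (p(b) = (1 + b)*(b + 8) = (1 + b)*(8 + b))
p((0 + 6)*(-2)) - 1*30372 = (8 + ((0 + 6)*(-2))² + 9*((0 + 6)*(-2))) - 1*30372 = (8 + (6*(-2))² + 9*(6*(-2))) - 30372 = (8 + (-12)² + 9*(-12)) - 30372 = (8 + 144 - 108) - 30372 = 44 - 30372 = -30328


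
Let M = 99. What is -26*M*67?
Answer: -172458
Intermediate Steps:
-26*M*67 = -26*99*67 = -2574*67 = -172458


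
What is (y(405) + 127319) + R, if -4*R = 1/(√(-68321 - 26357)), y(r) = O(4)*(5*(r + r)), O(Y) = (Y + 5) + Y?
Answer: 179969 + I*√94678/378712 ≈ 1.7997e+5 + 0.00081248*I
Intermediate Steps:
O(Y) = 5 + 2*Y (O(Y) = (5 + Y) + Y = 5 + 2*Y)
y(r) = 130*r (y(r) = (5 + 2*4)*(5*(r + r)) = (5 + 8)*(5*(2*r)) = 13*(10*r) = 130*r)
R = I*√94678/378712 (R = -1/(4*√(-68321 - 26357)) = -(-I*√94678/94678)/4 = -(-1)*I*√94678/378712 = I*√94678/378712 ≈ 0.00081248*I)
(y(405) + 127319) + R = (130*405 + 127319) + I*√94678/378712 = (52650 + 127319) + I*√94678/378712 = 179969 + I*√94678/378712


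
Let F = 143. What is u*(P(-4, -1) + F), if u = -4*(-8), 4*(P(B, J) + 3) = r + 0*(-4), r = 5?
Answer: 4520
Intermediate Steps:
P(B, J) = -7/4 (P(B, J) = -3 + (5 + 0*(-4))/4 = -3 + (5 + 0)/4 = -3 + (¼)*5 = -3 + 5/4 = -7/4)
u = 32
u*(P(-4, -1) + F) = 32*(-7/4 + 143) = 32*(565/4) = 4520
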